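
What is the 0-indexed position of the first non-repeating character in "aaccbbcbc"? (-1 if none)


Input: aaccbbcbc
Character frequencies:
  'a': 2
  'b': 3
  'c': 4
Scanning left to right for freq == 1:
  Position 0 ('a'): freq=2, skip
  Position 1 ('a'): freq=2, skip
  Position 2 ('c'): freq=4, skip
  Position 3 ('c'): freq=4, skip
  Position 4 ('b'): freq=3, skip
  Position 5 ('b'): freq=3, skip
  Position 6 ('c'): freq=4, skip
  Position 7 ('b'): freq=3, skip
  Position 8 ('c'): freq=4, skip
  No unique character found => answer = -1

-1


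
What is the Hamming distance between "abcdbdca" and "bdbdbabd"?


Comparing "abcdbdca" and "bdbdbabd" position by position:
  Position 0: 'a' vs 'b' => differ
  Position 1: 'b' vs 'd' => differ
  Position 2: 'c' vs 'b' => differ
  Position 3: 'd' vs 'd' => same
  Position 4: 'b' vs 'b' => same
  Position 5: 'd' vs 'a' => differ
  Position 6: 'c' vs 'b' => differ
  Position 7: 'a' vs 'd' => differ
Total differences (Hamming distance): 6

6


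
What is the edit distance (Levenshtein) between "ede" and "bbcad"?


Computing edit distance: "ede" -> "bbcad"
DP table:
           b    b    c    a    d
      0    1    2    3    4    5
  e   1    1    2    3    4    5
  d   2    2    2    3    4    4
  e   3    3    3    3    4    5
Edit distance = dp[3][5] = 5

5


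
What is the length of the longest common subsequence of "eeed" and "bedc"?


LCS of "eeed" and "bedc"
DP table:
           b    e    d    c
      0    0    0    0    0
  e   0    0    1    1    1
  e   0    0    1    1    1
  e   0    0    1    1    1
  d   0    0    1    2    2
LCS length = dp[4][4] = 2

2


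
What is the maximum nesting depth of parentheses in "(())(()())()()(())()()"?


Input: "(())(()())()()(())()()"
Tracking depth:
  Position 0 '(': depth becomes 1
  Position 1 '(': depth becomes 2
  Position 2 ')': depth becomes 1
  Position 3 ')': depth becomes 0
  Position 4 '(': depth becomes 1
  Position 5 '(': depth becomes 2
  Position 6 ')': depth becomes 1
  Position 7 '(': depth becomes 2
  Position 8 ')': depth becomes 1
  Position 9 ')': depth becomes 0
  Position 10 '(': depth becomes 1
  Position 11 ')': depth becomes 0
  Position 12 '(': depth becomes 1
  Position 13 ')': depth becomes 0
  Position 14 '(': depth becomes 1
  Position 15 '(': depth becomes 2
  Position 16 ')': depth becomes 1
  Position 17 ')': depth becomes 0
  Position 18 '(': depth becomes 1
  Position 19 ')': depth becomes 0
  Position 20 '(': depth becomes 1
  Position 21 ')': depth becomes 0
Maximum depth reached: 2

2


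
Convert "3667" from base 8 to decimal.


Input: "3667" in base 8
Positional expansion:
  Digit '3' (value 3) x 8^3 = 1536
  Digit '6' (value 6) x 8^2 = 384
  Digit '6' (value 6) x 8^1 = 48
  Digit '7' (value 7) x 8^0 = 7
Sum = 1975

1975


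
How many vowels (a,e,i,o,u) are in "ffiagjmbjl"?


Input: ffiagjmbjl
Checking each character:
  'f' at position 0: consonant
  'f' at position 1: consonant
  'i' at position 2: vowel (running total: 1)
  'a' at position 3: vowel (running total: 2)
  'g' at position 4: consonant
  'j' at position 5: consonant
  'm' at position 6: consonant
  'b' at position 7: consonant
  'j' at position 8: consonant
  'l' at position 9: consonant
Total vowels: 2

2


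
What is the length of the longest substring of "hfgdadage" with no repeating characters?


Input: "hfgdadage"
Sliding window (track last position of each char):
  Position 0 ('h'): window [0,0] length 1 -- new best
  Position 1 ('f'): window [0,1] length 2 -- new best
  Position 2 ('g'): window [0,2] length 3 -- new best
  Position 3 ('d'): window [0,3] length 4 -- new best
  Position 4 ('a'): window [0,4] length 5 -- new best
  Position 5 ('d'): repeat (last at 3), move window start to 4
  Position 5 ('d'): window [4,5] length 2
  Position 6 ('a'): repeat (last at 4), move window start to 5
  Position 6 ('a'): window [5,6] length 2
  Position 7 ('g'): window [5,7] length 3
  Position 8 ('e'): window [5,8] length 4
Longest substring with no repeats: "hfgda" with length 5

5


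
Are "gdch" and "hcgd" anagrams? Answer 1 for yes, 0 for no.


Strings: "gdch", "hcgd"
Sorted first:  cdgh
Sorted second: cdgh
Sorted forms match => anagrams

1


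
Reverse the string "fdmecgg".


Input: fdmecgg
Reading characters right to left:
  Position 6: 'g'
  Position 5: 'g'
  Position 4: 'c'
  Position 3: 'e'
  Position 2: 'm'
  Position 1: 'd'
  Position 0: 'f'
Reversed: ggcemdf

ggcemdf


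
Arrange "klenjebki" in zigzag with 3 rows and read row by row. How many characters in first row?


Zigzag "klenjebki" into 3 rows:
Placing characters:
  'k' => row 0
  'l' => row 1
  'e' => row 2
  'n' => row 1
  'j' => row 0
  'e' => row 1
  'b' => row 2
  'k' => row 1
  'i' => row 0
Rows:
  Row 0: "kji"
  Row 1: "lnek"
  Row 2: "eb"
First row length: 3

3


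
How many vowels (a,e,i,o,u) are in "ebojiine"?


Input: ebojiine
Checking each character:
  'e' at position 0: vowel (running total: 1)
  'b' at position 1: consonant
  'o' at position 2: vowel (running total: 2)
  'j' at position 3: consonant
  'i' at position 4: vowel (running total: 3)
  'i' at position 5: vowel (running total: 4)
  'n' at position 6: consonant
  'e' at position 7: vowel (running total: 5)
Total vowels: 5

5


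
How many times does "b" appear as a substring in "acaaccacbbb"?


Searching for "b" in "acaaccacbbb"
Scanning each position:
  Position 0: "a" => no
  Position 1: "c" => no
  Position 2: "a" => no
  Position 3: "a" => no
  Position 4: "c" => no
  Position 5: "c" => no
  Position 6: "a" => no
  Position 7: "c" => no
  Position 8: "b" => MATCH
  Position 9: "b" => MATCH
  Position 10: "b" => MATCH
Total occurrences: 3

3


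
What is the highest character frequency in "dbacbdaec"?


Input: dbacbdaec
Character counts:
  'a': 2
  'b': 2
  'c': 2
  'd': 2
  'e': 1
Maximum frequency: 2

2


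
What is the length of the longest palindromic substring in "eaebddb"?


Input: "eaebddb"
Checking substrings for palindromes:
  [3:7] "bddb" (len 4) => palindrome
  [0:3] "eae" (len 3) => palindrome
  [4:6] "dd" (len 2) => palindrome
Longest palindromic substring: "bddb" with length 4

4


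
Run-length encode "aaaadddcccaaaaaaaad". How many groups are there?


Input: aaaadddcccaaaaaaaad
Scanning for consecutive runs:
  Group 1: 'a' x 4 (positions 0-3)
  Group 2: 'd' x 3 (positions 4-6)
  Group 3: 'c' x 3 (positions 7-9)
  Group 4: 'a' x 8 (positions 10-17)
  Group 5: 'd' x 1 (positions 18-18)
Total groups: 5

5


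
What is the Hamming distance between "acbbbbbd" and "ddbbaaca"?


Comparing "acbbbbbd" and "ddbbaaca" position by position:
  Position 0: 'a' vs 'd' => differ
  Position 1: 'c' vs 'd' => differ
  Position 2: 'b' vs 'b' => same
  Position 3: 'b' vs 'b' => same
  Position 4: 'b' vs 'a' => differ
  Position 5: 'b' vs 'a' => differ
  Position 6: 'b' vs 'c' => differ
  Position 7: 'd' vs 'a' => differ
Total differences (Hamming distance): 6

6


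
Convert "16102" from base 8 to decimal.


Input: "16102" in base 8
Positional expansion:
  Digit '1' (value 1) x 8^4 = 4096
  Digit '6' (value 6) x 8^3 = 3072
  Digit '1' (value 1) x 8^2 = 64
  Digit '0' (value 0) x 8^1 = 0
  Digit '2' (value 2) x 8^0 = 2
Sum = 7234

7234


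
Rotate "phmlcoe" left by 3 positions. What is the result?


Input: "phmlcoe", rotate left by 3
First 3 characters: "phm"
Remaining characters: "lcoe"
Concatenate remaining + first: "lcoe" + "phm" = "lcoephm"

lcoephm


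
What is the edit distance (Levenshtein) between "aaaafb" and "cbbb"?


Computing edit distance: "aaaafb" -> "cbbb"
DP table:
           c    b    b    b
      0    1    2    3    4
  a   1    1    2    3    4
  a   2    2    2    3    4
  a   3    3    3    3    4
  a   4    4    4    4    4
  f   5    5    5    5    5
  b   6    6    5    5    5
Edit distance = dp[6][4] = 5

5


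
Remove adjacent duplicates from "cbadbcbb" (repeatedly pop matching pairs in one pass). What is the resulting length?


Input: cbadbcbb
Stack-based adjacent duplicate removal:
  Read 'c': push. Stack: c
  Read 'b': push. Stack: cb
  Read 'a': push. Stack: cba
  Read 'd': push. Stack: cbad
  Read 'b': push. Stack: cbadb
  Read 'c': push. Stack: cbadbc
  Read 'b': push. Stack: cbadbcb
  Read 'b': matches stack top 'b' => pop. Stack: cbadbc
Final stack: "cbadbc" (length 6)

6


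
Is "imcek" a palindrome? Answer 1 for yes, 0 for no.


Input: imcek
Reversed: kecmi
  Compare pos 0 ('i') with pos 4 ('k'): MISMATCH
  Compare pos 1 ('m') with pos 3 ('e'): MISMATCH
Result: not a palindrome

0


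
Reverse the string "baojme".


Input: baojme
Reading characters right to left:
  Position 5: 'e'
  Position 4: 'm'
  Position 3: 'j'
  Position 2: 'o'
  Position 1: 'a'
  Position 0: 'b'
Reversed: emjoab

emjoab


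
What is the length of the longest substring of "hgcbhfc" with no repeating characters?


Input: "hgcbhfc"
Sliding window (track last position of each char):
  Position 0 ('h'): window [0,0] length 1 -- new best
  Position 1 ('g'): window [0,1] length 2 -- new best
  Position 2 ('c'): window [0,2] length 3 -- new best
  Position 3 ('b'): window [0,3] length 4 -- new best
  Position 4 ('h'): repeat (last at 0), move window start to 1
  Position 4 ('h'): window [1,4] length 4
  Position 5 ('f'): window [1,5] length 5 -- new best
  Position 6 ('c'): repeat (last at 2), move window start to 3
  Position 6 ('c'): window [3,6] length 4
Longest substring with no repeats: "gcbhf" with length 5

5


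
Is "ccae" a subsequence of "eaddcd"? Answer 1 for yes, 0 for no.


Check if "ccae" is a subsequence of "eaddcd"
Greedy scan:
  Position 0 ('e'): no match needed
  Position 1 ('a'): no match needed
  Position 2 ('d'): no match needed
  Position 3 ('d'): no match needed
  Position 4 ('c'): matches sub[0] = 'c'
  Position 5 ('d'): no match needed
Only matched 1/4 characters => not a subsequence

0


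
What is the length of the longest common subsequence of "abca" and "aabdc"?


LCS of "abca" and "aabdc"
DP table:
           a    a    b    d    c
      0    0    0    0    0    0
  a   0    1    1    1    1    1
  b   0    1    1    2    2    2
  c   0    1    1    2    2    3
  a   0    1    2    2    2    3
LCS length = dp[4][5] = 3

3


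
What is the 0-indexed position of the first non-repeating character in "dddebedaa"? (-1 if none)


Input: dddebedaa
Character frequencies:
  'a': 2
  'b': 1
  'd': 4
  'e': 2
Scanning left to right for freq == 1:
  Position 0 ('d'): freq=4, skip
  Position 1 ('d'): freq=4, skip
  Position 2 ('d'): freq=4, skip
  Position 3 ('e'): freq=2, skip
  Position 4 ('b'): unique! => answer = 4

4


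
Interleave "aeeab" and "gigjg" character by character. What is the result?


Interleaving "aeeab" and "gigjg":
  Position 0: 'a' from first, 'g' from second => "ag"
  Position 1: 'e' from first, 'i' from second => "ei"
  Position 2: 'e' from first, 'g' from second => "eg"
  Position 3: 'a' from first, 'j' from second => "aj"
  Position 4: 'b' from first, 'g' from second => "bg"
Result: ageiegajbg

ageiegajbg


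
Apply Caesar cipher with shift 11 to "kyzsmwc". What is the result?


Caesar cipher: shift "kyzsmwc" by 11
  'k' (pos 10) + 11 = pos 21 = 'v'
  'y' (pos 24) + 11 = pos 9 = 'j'
  'z' (pos 25) + 11 = pos 10 = 'k'
  's' (pos 18) + 11 = pos 3 = 'd'
  'm' (pos 12) + 11 = pos 23 = 'x'
  'w' (pos 22) + 11 = pos 7 = 'h'
  'c' (pos 2) + 11 = pos 13 = 'n'
Result: vjkdxhn

vjkdxhn


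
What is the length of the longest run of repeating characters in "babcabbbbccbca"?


Input: "babcabbbbccbca"
Scanning for longest run:
  Position 1 ('a'): new char, reset run to 1
  Position 2 ('b'): new char, reset run to 1
  Position 3 ('c'): new char, reset run to 1
  Position 4 ('a'): new char, reset run to 1
  Position 5 ('b'): new char, reset run to 1
  Position 6 ('b'): continues run of 'b', length=2
  Position 7 ('b'): continues run of 'b', length=3
  Position 8 ('b'): continues run of 'b', length=4
  Position 9 ('c'): new char, reset run to 1
  Position 10 ('c'): continues run of 'c', length=2
  Position 11 ('b'): new char, reset run to 1
  Position 12 ('c'): new char, reset run to 1
  Position 13 ('a'): new char, reset run to 1
Longest run: 'b' with length 4

4


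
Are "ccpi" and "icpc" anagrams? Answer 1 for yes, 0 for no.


Strings: "ccpi", "icpc"
Sorted first:  ccip
Sorted second: ccip
Sorted forms match => anagrams

1


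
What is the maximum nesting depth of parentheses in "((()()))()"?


Input: "((()()))()"
Tracking depth:
  Position 0 '(': depth becomes 1
  Position 1 '(': depth becomes 2
  Position 2 '(': depth becomes 3
  Position 3 ')': depth becomes 2
  Position 4 '(': depth becomes 3
  Position 5 ')': depth becomes 2
  Position 6 ')': depth becomes 1
  Position 7 ')': depth becomes 0
  Position 8 '(': depth becomes 1
  Position 9 ')': depth becomes 0
Maximum depth reached: 3

3


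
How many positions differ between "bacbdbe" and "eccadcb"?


Comparing "bacbdbe" and "eccadcb" position by position:
  Position 0: 'b' vs 'e' => DIFFER
  Position 1: 'a' vs 'c' => DIFFER
  Position 2: 'c' vs 'c' => same
  Position 3: 'b' vs 'a' => DIFFER
  Position 4: 'd' vs 'd' => same
  Position 5: 'b' vs 'c' => DIFFER
  Position 6: 'e' vs 'b' => DIFFER
Positions that differ: 5

5


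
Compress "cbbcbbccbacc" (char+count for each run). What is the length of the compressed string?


Input: cbbcbbccbacc
Runs:
  'c' x 1 => "c1"
  'b' x 2 => "b2"
  'c' x 1 => "c1"
  'b' x 2 => "b2"
  'c' x 2 => "c2"
  'b' x 1 => "b1"
  'a' x 1 => "a1"
  'c' x 2 => "c2"
Compressed: "c1b2c1b2c2b1a1c2"
Compressed length: 16

16


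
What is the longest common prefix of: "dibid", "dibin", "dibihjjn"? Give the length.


Words: dibid, dibin, dibihjjn
  Position 0: all 'd' => match
  Position 1: all 'i' => match
  Position 2: all 'b' => match
  Position 3: all 'i' => match
  Position 4: ('d', 'n', 'h') => mismatch, stop
LCP = "dibi" (length 4)

4


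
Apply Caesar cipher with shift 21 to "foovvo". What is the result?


Caesar cipher: shift "foovvo" by 21
  'f' (pos 5) + 21 = pos 0 = 'a'
  'o' (pos 14) + 21 = pos 9 = 'j'
  'o' (pos 14) + 21 = pos 9 = 'j'
  'v' (pos 21) + 21 = pos 16 = 'q'
  'v' (pos 21) + 21 = pos 16 = 'q'
  'o' (pos 14) + 21 = pos 9 = 'j'
Result: ajjqqj

ajjqqj


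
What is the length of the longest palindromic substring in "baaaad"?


Input: "baaaad"
Checking substrings for palindromes:
  [1:5] "aaaa" (len 4) => palindrome
  [1:4] "aaa" (len 3) => palindrome
  [2:5] "aaa" (len 3) => palindrome
  [1:3] "aa" (len 2) => palindrome
  [2:4] "aa" (len 2) => palindrome
  [3:5] "aa" (len 2) => palindrome
Longest palindromic substring: "aaaa" with length 4

4


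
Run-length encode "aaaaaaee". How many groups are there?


Input: aaaaaaee
Scanning for consecutive runs:
  Group 1: 'a' x 6 (positions 0-5)
  Group 2: 'e' x 2 (positions 6-7)
Total groups: 2

2


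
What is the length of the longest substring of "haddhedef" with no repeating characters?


Input: "haddhedef"
Sliding window (track last position of each char):
  Position 0 ('h'): window [0,0] length 1 -- new best
  Position 1 ('a'): window [0,1] length 2 -- new best
  Position 2 ('d'): window [0,2] length 3 -- new best
  Position 3 ('d'): repeat (last at 2), move window start to 3
  Position 3 ('d'): window [3,3] length 1
  Position 4 ('h'): window [3,4] length 2
  Position 5 ('e'): window [3,5] length 3
  Position 6 ('d'): repeat (last at 3), move window start to 4
  Position 6 ('d'): window [4,6] length 3
  Position 7 ('e'): repeat (last at 5), move window start to 6
  Position 7 ('e'): window [6,7] length 2
  Position 8 ('f'): window [6,8] length 3
Longest substring with no repeats: "had" with length 3

3


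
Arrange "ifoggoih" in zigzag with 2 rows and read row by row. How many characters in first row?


Zigzag "ifoggoih" into 2 rows:
Placing characters:
  'i' => row 0
  'f' => row 1
  'o' => row 0
  'g' => row 1
  'g' => row 0
  'o' => row 1
  'i' => row 0
  'h' => row 1
Rows:
  Row 0: "iogi"
  Row 1: "fgoh"
First row length: 4

4


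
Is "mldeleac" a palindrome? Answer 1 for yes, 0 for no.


Input: mldeleac
Reversed: caeledlm
  Compare pos 0 ('m') with pos 7 ('c'): MISMATCH
  Compare pos 1 ('l') with pos 6 ('a'): MISMATCH
  Compare pos 2 ('d') with pos 5 ('e'): MISMATCH
  Compare pos 3 ('e') with pos 4 ('l'): MISMATCH
Result: not a palindrome

0


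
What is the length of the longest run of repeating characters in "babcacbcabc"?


Input: "babcacbcabc"
Scanning for longest run:
  Position 1 ('a'): new char, reset run to 1
  Position 2 ('b'): new char, reset run to 1
  Position 3 ('c'): new char, reset run to 1
  Position 4 ('a'): new char, reset run to 1
  Position 5 ('c'): new char, reset run to 1
  Position 6 ('b'): new char, reset run to 1
  Position 7 ('c'): new char, reset run to 1
  Position 8 ('a'): new char, reset run to 1
  Position 9 ('b'): new char, reset run to 1
  Position 10 ('c'): new char, reset run to 1
Longest run: 'b' with length 1

1


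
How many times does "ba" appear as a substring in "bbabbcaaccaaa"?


Searching for "ba" in "bbabbcaaccaaa"
Scanning each position:
  Position 0: "bb" => no
  Position 1: "ba" => MATCH
  Position 2: "ab" => no
  Position 3: "bb" => no
  Position 4: "bc" => no
  Position 5: "ca" => no
  Position 6: "aa" => no
  Position 7: "ac" => no
  Position 8: "cc" => no
  Position 9: "ca" => no
  Position 10: "aa" => no
  Position 11: "aa" => no
Total occurrences: 1

1


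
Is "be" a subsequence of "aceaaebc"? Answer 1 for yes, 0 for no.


Check if "be" is a subsequence of "aceaaebc"
Greedy scan:
  Position 0 ('a'): no match needed
  Position 1 ('c'): no match needed
  Position 2 ('e'): no match needed
  Position 3 ('a'): no match needed
  Position 4 ('a'): no match needed
  Position 5 ('e'): no match needed
  Position 6 ('b'): matches sub[0] = 'b'
  Position 7 ('c'): no match needed
Only matched 1/2 characters => not a subsequence

0


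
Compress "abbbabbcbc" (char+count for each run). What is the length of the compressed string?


Input: abbbabbcbc
Runs:
  'a' x 1 => "a1"
  'b' x 3 => "b3"
  'a' x 1 => "a1"
  'b' x 2 => "b2"
  'c' x 1 => "c1"
  'b' x 1 => "b1"
  'c' x 1 => "c1"
Compressed: "a1b3a1b2c1b1c1"
Compressed length: 14

14


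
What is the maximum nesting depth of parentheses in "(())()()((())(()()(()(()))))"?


Input: "(())()()((())(()()(()(()))))"
Tracking depth:
  Position 0 '(': depth becomes 1
  Position 1 '(': depth becomes 2
  Position 2 ')': depth becomes 1
  Position 3 ')': depth becomes 0
  Position 4 '(': depth becomes 1
  Position 5 ')': depth becomes 0
  Position 6 '(': depth becomes 1
  Position 7 ')': depth becomes 0
  Position 8 '(': depth becomes 1
  Position 9 '(': depth becomes 2
  Position 10 '(': depth becomes 3
  Position 11 ')': depth becomes 2
  Position 12 ')': depth becomes 1
  Position 13 '(': depth becomes 2
  Position 14 '(': depth becomes 3
  Position 15 ')': depth becomes 2
  Position 16 '(': depth becomes 3
  Position 17 ')': depth becomes 2
  Position 18 '(': depth becomes 3
  Position 19 '(': depth becomes 4
  Position 20 ')': depth becomes 3
  Position 21 '(': depth becomes 4
  Position 22 '(': depth becomes 5
  Position 23 ')': depth becomes 4
  Position 24 ')': depth becomes 3
  Position 25 ')': depth becomes 2
  Position 26 ')': depth becomes 1
  Position 27 ')': depth becomes 0
Maximum depth reached: 5

5


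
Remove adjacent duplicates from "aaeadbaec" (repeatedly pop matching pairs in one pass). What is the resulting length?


Input: aaeadbaec
Stack-based adjacent duplicate removal:
  Read 'a': push. Stack: a
  Read 'a': matches stack top 'a' => pop. Stack: (empty)
  Read 'e': push. Stack: e
  Read 'a': push. Stack: ea
  Read 'd': push. Stack: ead
  Read 'b': push. Stack: eadb
  Read 'a': push. Stack: eadba
  Read 'e': push. Stack: eadbae
  Read 'c': push. Stack: eadbaec
Final stack: "eadbaec" (length 7)

7


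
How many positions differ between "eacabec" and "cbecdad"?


Comparing "eacabec" and "cbecdad" position by position:
  Position 0: 'e' vs 'c' => DIFFER
  Position 1: 'a' vs 'b' => DIFFER
  Position 2: 'c' vs 'e' => DIFFER
  Position 3: 'a' vs 'c' => DIFFER
  Position 4: 'b' vs 'd' => DIFFER
  Position 5: 'e' vs 'a' => DIFFER
  Position 6: 'c' vs 'd' => DIFFER
Positions that differ: 7

7


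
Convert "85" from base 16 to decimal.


Input: "85" in base 16
Positional expansion:
  Digit '8' (value 8) x 16^1 = 128
  Digit '5' (value 5) x 16^0 = 5
Sum = 133

133


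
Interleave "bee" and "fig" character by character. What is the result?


Interleaving "bee" and "fig":
  Position 0: 'b' from first, 'f' from second => "bf"
  Position 1: 'e' from first, 'i' from second => "ei"
  Position 2: 'e' from first, 'g' from second => "eg"
Result: bfeieg

bfeieg


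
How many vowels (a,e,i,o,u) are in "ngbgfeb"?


Input: ngbgfeb
Checking each character:
  'n' at position 0: consonant
  'g' at position 1: consonant
  'b' at position 2: consonant
  'g' at position 3: consonant
  'f' at position 4: consonant
  'e' at position 5: vowel (running total: 1)
  'b' at position 6: consonant
Total vowels: 1

1


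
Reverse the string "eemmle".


Input: eemmle
Reading characters right to left:
  Position 5: 'e'
  Position 4: 'l'
  Position 3: 'm'
  Position 2: 'm'
  Position 1: 'e'
  Position 0: 'e'
Reversed: elmmee

elmmee


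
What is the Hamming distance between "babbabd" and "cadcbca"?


Comparing "babbabd" and "cadcbca" position by position:
  Position 0: 'b' vs 'c' => differ
  Position 1: 'a' vs 'a' => same
  Position 2: 'b' vs 'd' => differ
  Position 3: 'b' vs 'c' => differ
  Position 4: 'a' vs 'b' => differ
  Position 5: 'b' vs 'c' => differ
  Position 6: 'd' vs 'a' => differ
Total differences (Hamming distance): 6

6


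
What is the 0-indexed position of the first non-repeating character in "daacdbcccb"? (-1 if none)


Input: daacdbcccb
Character frequencies:
  'a': 2
  'b': 2
  'c': 4
  'd': 2
Scanning left to right for freq == 1:
  Position 0 ('d'): freq=2, skip
  Position 1 ('a'): freq=2, skip
  Position 2 ('a'): freq=2, skip
  Position 3 ('c'): freq=4, skip
  Position 4 ('d'): freq=2, skip
  Position 5 ('b'): freq=2, skip
  Position 6 ('c'): freq=4, skip
  Position 7 ('c'): freq=4, skip
  Position 8 ('c'): freq=4, skip
  Position 9 ('b'): freq=2, skip
  No unique character found => answer = -1

-1


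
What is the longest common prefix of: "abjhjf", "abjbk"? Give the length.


Words: abjhjf, abjbk
  Position 0: all 'a' => match
  Position 1: all 'b' => match
  Position 2: all 'j' => match
  Position 3: ('h', 'b') => mismatch, stop
LCP = "abj" (length 3)

3


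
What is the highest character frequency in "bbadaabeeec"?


Input: bbadaabeeec
Character counts:
  'a': 3
  'b': 3
  'c': 1
  'd': 1
  'e': 3
Maximum frequency: 3

3


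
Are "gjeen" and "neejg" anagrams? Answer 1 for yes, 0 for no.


Strings: "gjeen", "neejg"
Sorted first:  eegjn
Sorted second: eegjn
Sorted forms match => anagrams

1


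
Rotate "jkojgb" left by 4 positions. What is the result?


Input: "jkojgb", rotate left by 4
First 4 characters: "jkoj"
Remaining characters: "gb"
Concatenate remaining + first: "gb" + "jkoj" = "gbjkoj"

gbjkoj


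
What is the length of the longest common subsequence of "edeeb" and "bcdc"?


LCS of "edeeb" and "bcdc"
DP table:
           b    c    d    c
      0    0    0    0    0
  e   0    0    0    0    0
  d   0    0    0    1    1
  e   0    0    0    1    1
  e   0    0    0    1    1
  b   0    1    1    1    1
LCS length = dp[5][4] = 1

1


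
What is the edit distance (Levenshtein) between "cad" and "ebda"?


Computing edit distance: "cad" -> "ebda"
DP table:
           e    b    d    a
      0    1    2    3    4
  c   1    1    2    3    4
  a   2    2    2    3    3
  d   3    3    3    2    3
Edit distance = dp[3][4] = 3

3


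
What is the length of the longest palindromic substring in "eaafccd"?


Input: "eaafccd"
Checking substrings for palindromes:
  [1:3] "aa" (len 2) => palindrome
  [4:6] "cc" (len 2) => palindrome
Longest palindromic substring: "aa" with length 2

2


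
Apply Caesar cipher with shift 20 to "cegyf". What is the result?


Caesar cipher: shift "cegyf" by 20
  'c' (pos 2) + 20 = pos 22 = 'w'
  'e' (pos 4) + 20 = pos 24 = 'y'
  'g' (pos 6) + 20 = pos 0 = 'a'
  'y' (pos 24) + 20 = pos 18 = 's'
  'f' (pos 5) + 20 = pos 25 = 'z'
Result: wyasz

wyasz


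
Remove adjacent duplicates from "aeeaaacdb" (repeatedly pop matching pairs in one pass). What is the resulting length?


Input: aeeaaacdb
Stack-based adjacent duplicate removal:
  Read 'a': push. Stack: a
  Read 'e': push. Stack: ae
  Read 'e': matches stack top 'e' => pop. Stack: a
  Read 'a': matches stack top 'a' => pop. Stack: (empty)
  Read 'a': push. Stack: a
  Read 'a': matches stack top 'a' => pop. Stack: (empty)
  Read 'c': push. Stack: c
  Read 'd': push. Stack: cd
  Read 'b': push. Stack: cdb
Final stack: "cdb" (length 3)

3


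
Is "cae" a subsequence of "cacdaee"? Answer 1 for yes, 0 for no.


Check if "cae" is a subsequence of "cacdaee"
Greedy scan:
  Position 0 ('c'): matches sub[0] = 'c'
  Position 1 ('a'): matches sub[1] = 'a'
  Position 2 ('c'): no match needed
  Position 3 ('d'): no match needed
  Position 4 ('a'): no match needed
  Position 5 ('e'): matches sub[2] = 'e'
  Position 6 ('e'): no match needed
All 3 characters matched => is a subsequence

1


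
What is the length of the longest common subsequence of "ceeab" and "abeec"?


LCS of "ceeab" and "abeec"
DP table:
           a    b    e    e    c
      0    0    0    0    0    0
  c   0    0    0    0    0    1
  e   0    0    0    1    1    1
  e   0    0    0    1    2    2
  a   0    1    1    1    2    2
  b   0    1    2    2    2    2
LCS length = dp[5][5] = 2

2


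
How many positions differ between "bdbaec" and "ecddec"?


Comparing "bdbaec" and "ecddec" position by position:
  Position 0: 'b' vs 'e' => DIFFER
  Position 1: 'd' vs 'c' => DIFFER
  Position 2: 'b' vs 'd' => DIFFER
  Position 3: 'a' vs 'd' => DIFFER
  Position 4: 'e' vs 'e' => same
  Position 5: 'c' vs 'c' => same
Positions that differ: 4

4


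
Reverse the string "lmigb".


Input: lmigb
Reading characters right to left:
  Position 4: 'b'
  Position 3: 'g'
  Position 2: 'i'
  Position 1: 'm'
  Position 0: 'l'
Reversed: bgiml

bgiml


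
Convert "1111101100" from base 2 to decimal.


Input: "1111101100" in base 2
Positional expansion:
  Digit '1' (value 1) x 2^9 = 512
  Digit '1' (value 1) x 2^8 = 256
  Digit '1' (value 1) x 2^7 = 128
  Digit '1' (value 1) x 2^6 = 64
  Digit '1' (value 1) x 2^5 = 32
  Digit '0' (value 0) x 2^4 = 0
  Digit '1' (value 1) x 2^3 = 8
  Digit '1' (value 1) x 2^2 = 4
  Digit '0' (value 0) x 2^1 = 0
  Digit '0' (value 0) x 2^0 = 0
Sum = 1004

1004


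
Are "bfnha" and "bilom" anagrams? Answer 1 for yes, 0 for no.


Strings: "bfnha", "bilom"
Sorted first:  abfhn
Sorted second: bilmo
Differ at position 0: 'a' vs 'b' => not anagrams

0


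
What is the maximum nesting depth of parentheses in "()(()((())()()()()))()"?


Input: "()(()((())()()()()))()"
Tracking depth:
  Position 0 '(': depth becomes 1
  Position 1 ')': depth becomes 0
  Position 2 '(': depth becomes 1
  Position 3 '(': depth becomes 2
  Position 4 ')': depth becomes 1
  Position 5 '(': depth becomes 2
  Position 6 '(': depth becomes 3
  Position 7 '(': depth becomes 4
  Position 8 ')': depth becomes 3
  Position 9 ')': depth becomes 2
  Position 10 '(': depth becomes 3
  Position 11 ')': depth becomes 2
  Position 12 '(': depth becomes 3
  Position 13 ')': depth becomes 2
  Position 14 '(': depth becomes 3
  Position 15 ')': depth becomes 2
  Position 16 '(': depth becomes 3
  Position 17 ')': depth becomes 2
  Position 18 ')': depth becomes 1
  Position 19 ')': depth becomes 0
  Position 20 '(': depth becomes 1
  Position 21 ')': depth becomes 0
Maximum depth reached: 4

4


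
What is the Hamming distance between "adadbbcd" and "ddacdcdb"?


Comparing "adadbbcd" and "ddacdcdb" position by position:
  Position 0: 'a' vs 'd' => differ
  Position 1: 'd' vs 'd' => same
  Position 2: 'a' vs 'a' => same
  Position 3: 'd' vs 'c' => differ
  Position 4: 'b' vs 'd' => differ
  Position 5: 'b' vs 'c' => differ
  Position 6: 'c' vs 'd' => differ
  Position 7: 'd' vs 'b' => differ
Total differences (Hamming distance): 6

6


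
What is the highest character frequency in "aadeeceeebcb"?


Input: aadeeceeebcb
Character counts:
  'a': 2
  'b': 2
  'c': 2
  'd': 1
  'e': 5
Maximum frequency: 5

5


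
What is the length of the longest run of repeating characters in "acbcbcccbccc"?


Input: "acbcbcccbccc"
Scanning for longest run:
  Position 1 ('c'): new char, reset run to 1
  Position 2 ('b'): new char, reset run to 1
  Position 3 ('c'): new char, reset run to 1
  Position 4 ('b'): new char, reset run to 1
  Position 5 ('c'): new char, reset run to 1
  Position 6 ('c'): continues run of 'c', length=2
  Position 7 ('c'): continues run of 'c', length=3
  Position 8 ('b'): new char, reset run to 1
  Position 9 ('c'): new char, reset run to 1
  Position 10 ('c'): continues run of 'c', length=2
  Position 11 ('c'): continues run of 'c', length=3
Longest run: 'c' with length 3

3


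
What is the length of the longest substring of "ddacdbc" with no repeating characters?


Input: "ddacdbc"
Sliding window (track last position of each char):
  Position 0 ('d'): window [0,0] length 1 -- new best
  Position 1 ('d'): repeat (last at 0), move window start to 1
  Position 1 ('d'): window [1,1] length 1
  Position 2 ('a'): window [1,2] length 2 -- new best
  Position 3 ('c'): window [1,3] length 3 -- new best
  Position 4 ('d'): repeat (last at 1), move window start to 2
  Position 4 ('d'): window [2,4] length 3
  Position 5 ('b'): window [2,5] length 4 -- new best
  Position 6 ('c'): repeat (last at 3), move window start to 4
  Position 6 ('c'): window [4,6] length 3
Longest substring with no repeats: "acdb" with length 4

4


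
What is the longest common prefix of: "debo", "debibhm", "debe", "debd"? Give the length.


Words: debo, debibhm, debe, debd
  Position 0: all 'd' => match
  Position 1: all 'e' => match
  Position 2: all 'b' => match
  Position 3: ('o', 'i', 'e', 'd') => mismatch, stop
LCP = "deb" (length 3)

3


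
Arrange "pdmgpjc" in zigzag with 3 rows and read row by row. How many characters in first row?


Zigzag "pdmgpjc" into 3 rows:
Placing characters:
  'p' => row 0
  'd' => row 1
  'm' => row 2
  'g' => row 1
  'p' => row 0
  'j' => row 1
  'c' => row 2
Rows:
  Row 0: "pp"
  Row 1: "dgj"
  Row 2: "mc"
First row length: 2

2


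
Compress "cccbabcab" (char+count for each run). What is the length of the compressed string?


Input: cccbabcab
Runs:
  'c' x 3 => "c3"
  'b' x 1 => "b1"
  'a' x 1 => "a1"
  'b' x 1 => "b1"
  'c' x 1 => "c1"
  'a' x 1 => "a1"
  'b' x 1 => "b1"
Compressed: "c3b1a1b1c1a1b1"
Compressed length: 14

14


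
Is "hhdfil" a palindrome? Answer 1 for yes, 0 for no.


Input: hhdfil
Reversed: lifdhh
  Compare pos 0 ('h') with pos 5 ('l'): MISMATCH
  Compare pos 1 ('h') with pos 4 ('i'): MISMATCH
  Compare pos 2 ('d') with pos 3 ('f'): MISMATCH
Result: not a palindrome

0


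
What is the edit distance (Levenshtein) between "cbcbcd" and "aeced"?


Computing edit distance: "cbcbcd" -> "aeced"
DP table:
           a    e    c    e    d
      0    1    2    3    4    5
  c   1    1    2    2    3    4
  b   2    2    2    3    3    4
  c   3    3    3    2    3    4
  b   4    4    4    3    3    4
  c   5    5    5    4    4    4
  d   6    6    6    5    5    4
Edit distance = dp[6][5] = 4

4


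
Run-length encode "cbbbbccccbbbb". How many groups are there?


Input: cbbbbccccbbbb
Scanning for consecutive runs:
  Group 1: 'c' x 1 (positions 0-0)
  Group 2: 'b' x 4 (positions 1-4)
  Group 3: 'c' x 4 (positions 5-8)
  Group 4: 'b' x 4 (positions 9-12)
Total groups: 4

4


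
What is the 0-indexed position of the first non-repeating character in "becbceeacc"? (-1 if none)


Input: becbceeacc
Character frequencies:
  'a': 1
  'b': 2
  'c': 4
  'e': 3
Scanning left to right for freq == 1:
  Position 0 ('b'): freq=2, skip
  Position 1 ('e'): freq=3, skip
  Position 2 ('c'): freq=4, skip
  Position 3 ('b'): freq=2, skip
  Position 4 ('c'): freq=4, skip
  Position 5 ('e'): freq=3, skip
  Position 6 ('e'): freq=3, skip
  Position 7 ('a'): unique! => answer = 7

7


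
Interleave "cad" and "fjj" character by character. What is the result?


Interleaving "cad" and "fjj":
  Position 0: 'c' from first, 'f' from second => "cf"
  Position 1: 'a' from first, 'j' from second => "aj"
  Position 2: 'd' from first, 'j' from second => "dj"
Result: cfajdj

cfajdj


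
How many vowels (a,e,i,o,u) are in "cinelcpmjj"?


Input: cinelcpmjj
Checking each character:
  'c' at position 0: consonant
  'i' at position 1: vowel (running total: 1)
  'n' at position 2: consonant
  'e' at position 3: vowel (running total: 2)
  'l' at position 4: consonant
  'c' at position 5: consonant
  'p' at position 6: consonant
  'm' at position 7: consonant
  'j' at position 8: consonant
  'j' at position 9: consonant
Total vowels: 2

2


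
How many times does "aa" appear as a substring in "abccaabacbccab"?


Searching for "aa" in "abccaabacbccab"
Scanning each position:
  Position 0: "ab" => no
  Position 1: "bc" => no
  Position 2: "cc" => no
  Position 3: "ca" => no
  Position 4: "aa" => MATCH
  Position 5: "ab" => no
  Position 6: "ba" => no
  Position 7: "ac" => no
  Position 8: "cb" => no
  Position 9: "bc" => no
  Position 10: "cc" => no
  Position 11: "ca" => no
  Position 12: "ab" => no
Total occurrences: 1

1


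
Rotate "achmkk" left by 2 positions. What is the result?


Input: "achmkk", rotate left by 2
First 2 characters: "ac"
Remaining characters: "hmkk"
Concatenate remaining + first: "hmkk" + "ac" = "hmkkac"

hmkkac


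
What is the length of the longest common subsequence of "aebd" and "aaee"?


LCS of "aebd" and "aaee"
DP table:
           a    a    e    e
      0    0    0    0    0
  a   0    1    1    1    1
  e   0    1    1    2    2
  b   0    1    1    2    2
  d   0    1    1    2    2
LCS length = dp[4][4] = 2

2


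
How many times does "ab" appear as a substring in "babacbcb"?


Searching for "ab" in "babacbcb"
Scanning each position:
  Position 0: "ba" => no
  Position 1: "ab" => MATCH
  Position 2: "ba" => no
  Position 3: "ac" => no
  Position 4: "cb" => no
  Position 5: "bc" => no
  Position 6: "cb" => no
Total occurrences: 1

1


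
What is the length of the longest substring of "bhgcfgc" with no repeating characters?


Input: "bhgcfgc"
Sliding window (track last position of each char):
  Position 0 ('b'): window [0,0] length 1 -- new best
  Position 1 ('h'): window [0,1] length 2 -- new best
  Position 2 ('g'): window [0,2] length 3 -- new best
  Position 3 ('c'): window [0,3] length 4 -- new best
  Position 4 ('f'): window [0,4] length 5 -- new best
  Position 5 ('g'): repeat (last at 2), move window start to 3
  Position 5 ('g'): window [3,5] length 3
  Position 6 ('c'): repeat (last at 3), move window start to 4
  Position 6 ('c'): window [4,6] length 3
Longest substring with no repeats: "bhgcf" with length 5

5


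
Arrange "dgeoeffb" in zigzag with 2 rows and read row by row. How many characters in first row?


Zigzag "dgeoeffb" into 2 rows:
Placing characters:
  'd' => row 0
  'g' => row 1
  'e' => row 0
  'o' => row 1
  'e' => row 0
  'f' => row 1
  'f' => row 0
  'b' => row 1
Rows:
  Row 0: "deef"
  Row 1: "gofb"
First row length: 4

4


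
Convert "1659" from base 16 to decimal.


Input: "1659" in base 16
Positional expansion:
  Digit '1' (value 1) x 16^3 = 4096
  Digit '6' (value 6) x 16^2 = 1536
  Digit '5' (value 5) x 16^1 = 80
  Digit '9' (value 9) x 16^0 = 9
Sum = 5721

5721


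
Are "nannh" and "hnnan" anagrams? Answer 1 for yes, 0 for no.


Strings: "nannh", "hnnan"
Sorted first:  ahnnn
Sorted second: ahnnn
Sorted forms match => anagrams

1


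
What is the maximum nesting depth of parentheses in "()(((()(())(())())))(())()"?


Input: "()(((()(())(())())))(())()"
Tracking depth:
  Position 0 '(': depth becomes 1
  Position 1 ')': depth becomes 0
  Position 2 '(': depth becomes 1
  Position 3 '(': depth becomes 2
  Position 4 '(': depth becomes 3
  Position 5 '(': depth becomes 4
  Position 6 ')': depth becomes 3
  Position 7 '(': depth becomes 4
  Position 8 '(': depth becomes 5
  Position 9 ')': depth becomes 4
  Position 10 ')': depth becomes 3
  Position 11 '(': depth becomes 4
  Position 12 '(': depth becomes 5
  Position 13 ')': depth becomes 4
  Position 14 ')': depth becomes 3
  Position 15 '(': depth becomes 4
  Position 16 ')': depth becomes 3
  Position 17 ')': depth becomes 2
  Position 18 ')': depth becomes 1
  Position 19 ')': depth becomes 0
  Position 20 '(': depth becomes 1
  Position 21 '(': depth becomes 2
  Position 22 ')': depth becomes 1
  Position 23 ')': depth becomes 0
  Position 24 '(': depth becomes 1
  Position 25 ')': depth becomes 0
Maximum depth reached: 5

5


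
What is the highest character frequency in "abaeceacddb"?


Input: abaeceacddb
Character counts:
  'a': 3
  'b': 2
  'c': 2
  'd': 2
  'e': 2
Maximum frequency: 3

3


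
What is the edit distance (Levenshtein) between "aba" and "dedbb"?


Computing edit distance: "aba" -> "dedbb"
DP table:
           d    e    d    b    b
      0    1    2    3    4    5
  a   1    1    2    3    4    5
  b   2    2    2    3    3    4
  a   3    3    3    3    4    4
Edit distance = dp[3][5] = 4

4


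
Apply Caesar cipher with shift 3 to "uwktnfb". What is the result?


Caesar cipher: shift "uwktnfb" by 3
  'u' (pos 20) + 3 = pos 23 = 'x'
  'w' (pos 22) + 3 = pos 25 = 'z'
  'k' (pos 10) + 3 = pos 13 = 'n'
  't' (pos 19) + 3 = pos 22 = 'w'
  'n' (pos 13) + 3 = pos 16 = 'q'
  'f' (pos 5) + 3 = pos 8 = 'i'
  'b' (pos 1) + 3 = pos 4 = 'e'
Result: xznwqie

xznwqie


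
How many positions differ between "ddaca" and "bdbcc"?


Comparing "ddaca" and "bdbcc" position by position:
  Position 0: 'd' vs 'b' => DIFFER
  Position 1: 'd' vs 'd' => same
  Position 2: 'a' vs 'b' => DIFFER
  Position 3: 'c' vs 'c' => same
  Position 4: 'a' vs 'c' => DIFFER
Positions that differ: 3

3


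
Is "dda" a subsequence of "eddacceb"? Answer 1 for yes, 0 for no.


Check if "dda" is a subsequence of "eddacceb"
Greedy scan:
  Position 0 ('e'): no match needed
  Position 1 ('d'): matches sub[0] = 'd'
  Position 2 ('d'): matches sub[1] = 'd'
  Position 3 ('a'): matches sub[2] = 'a'
  Position 4 ('c'): no match needed
  Position 5 ('c'): no match needed
  Position 6 ('e'): no match needed
  Position 7 ('b'): no match needed
All 3 characters matched => is a subsequence

1


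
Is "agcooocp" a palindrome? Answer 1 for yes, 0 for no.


Input: agcooocp
Reversed: pcooocga
  Compare pos 0 ('a') with pos 7 ('p'): MISMATCH
  Compare pos 1 ('g') with pos 6 ('c'): MISMATCH
  Compare pos 2 ('c') with pos 5 ('o'): MISMATCH
  Compare pos 3 ('o') with pos 4 ('o'): match
Result: not a palindrome

0


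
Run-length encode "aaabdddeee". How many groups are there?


Input: aaabdddeee
Scanning for consecutive runs:
  Group 1: 'a' x 3 (positions 0-2)
  Group 2: 'b' x 1 (positions 3-3)
  Group 3: 'd' x 3 (positions 4-6)
  Group 4: 'e' x 3 (positions 7-9)
Total groups: 4

4


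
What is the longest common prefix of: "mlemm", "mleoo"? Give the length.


Words: mlemm, mleoo
  Position 0: all 'm' => match
  Position 1: all 'l' => match
  Position 2: all 'e' => match
  Position 3: ('m', 'o') => mismatch, stop
LCP = "mle" (length 3)

3


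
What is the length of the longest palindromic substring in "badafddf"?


Input: "badafddf"
Checking substrings for palindromes:
  [4:8] "fddf" (len 4) => palindrome
  [1:4] "ada" (len 3) => palindrome
  [5:7] "dd" (len 2) => palindrome
Longest palindromic substring: "fddf" with length 4

4


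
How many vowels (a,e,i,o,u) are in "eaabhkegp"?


Input: eaabhkegp
Checking each character:
  'e' at position 0: vowel (running total: 1)
  'a' at position 1: vowel (running total: 2)
  'a' at position 2: vowel (running total: 3)
  'b' at position 3: consonant
  'h' at position 4: consonant
  'k' at position 5: consonant
  'e' at position 6: vowel (running total: 4)
  'g' at position 7: consonant
  'p' at position 8: consonant
Total vowels: 4

4
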